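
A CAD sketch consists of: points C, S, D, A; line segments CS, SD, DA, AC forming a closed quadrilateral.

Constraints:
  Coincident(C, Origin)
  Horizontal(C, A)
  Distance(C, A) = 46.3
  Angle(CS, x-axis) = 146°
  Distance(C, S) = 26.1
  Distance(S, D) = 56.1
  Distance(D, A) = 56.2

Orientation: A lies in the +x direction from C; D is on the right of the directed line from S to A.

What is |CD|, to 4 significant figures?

35.94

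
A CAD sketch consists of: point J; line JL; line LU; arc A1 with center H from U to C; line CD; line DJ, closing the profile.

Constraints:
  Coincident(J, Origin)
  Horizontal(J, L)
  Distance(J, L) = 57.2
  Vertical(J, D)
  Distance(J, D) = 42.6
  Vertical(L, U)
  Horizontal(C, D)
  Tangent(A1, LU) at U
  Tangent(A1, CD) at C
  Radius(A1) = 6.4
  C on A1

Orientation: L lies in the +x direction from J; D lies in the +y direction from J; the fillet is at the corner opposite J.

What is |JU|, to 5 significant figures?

67.693

The virtual corner opposite J is at (57.200, 42.600). The tangent condition forces HU to be normal to LU and A1 meets CD tangentially, so HC is at right angles to CD, with radius 6.4, so the center H sits 6.4 in from both sides at H = (50.800, 36.200). That places the tangent points at U = (57.200, 36.200) on LU and C = (50.800, 42.600) on CD. Then |JU| = |U − J| = 67.693.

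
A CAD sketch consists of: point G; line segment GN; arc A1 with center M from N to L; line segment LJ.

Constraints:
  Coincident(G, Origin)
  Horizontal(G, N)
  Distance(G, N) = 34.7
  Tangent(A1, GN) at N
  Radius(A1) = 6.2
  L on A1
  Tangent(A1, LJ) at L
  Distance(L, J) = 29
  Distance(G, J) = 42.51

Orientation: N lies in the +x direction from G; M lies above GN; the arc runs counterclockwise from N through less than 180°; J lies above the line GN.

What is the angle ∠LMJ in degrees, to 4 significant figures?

77.93°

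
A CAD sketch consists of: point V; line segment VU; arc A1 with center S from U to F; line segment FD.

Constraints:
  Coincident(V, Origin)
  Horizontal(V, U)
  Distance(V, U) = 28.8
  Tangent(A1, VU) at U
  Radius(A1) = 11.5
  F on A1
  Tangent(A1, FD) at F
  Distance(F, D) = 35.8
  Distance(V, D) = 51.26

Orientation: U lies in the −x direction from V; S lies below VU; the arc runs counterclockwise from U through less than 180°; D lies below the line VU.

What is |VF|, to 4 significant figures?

42.34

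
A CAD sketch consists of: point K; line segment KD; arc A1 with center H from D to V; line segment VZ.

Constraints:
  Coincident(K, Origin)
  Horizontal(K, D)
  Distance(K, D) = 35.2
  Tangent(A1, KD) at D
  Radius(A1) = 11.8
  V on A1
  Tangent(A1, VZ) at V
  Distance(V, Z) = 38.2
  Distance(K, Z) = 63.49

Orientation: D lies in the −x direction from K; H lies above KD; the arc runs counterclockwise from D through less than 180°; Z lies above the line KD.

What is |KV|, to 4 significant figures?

28.75

K is at the origin; KD is horizontal with |KD| = 35.2 and D on the −x side, so D = (-35.20, 0.000). Since A1 is tangent to KD there, HD ⟂ KD, so H = D + (0, 11.8) = (-35.20, 11.80). Since HV ⟂ VZ (tangency), |HZ| = √(11.8² + 38.2²) = 39.98 regardless of where V sits on A1. So Z lies on both circle(K, 63.49) and circle(H, 39.98); the above-KD intersection is Z = (-36.78, 51.75). V is the foot of the tangent from Z: V = (-24.07, 15.73).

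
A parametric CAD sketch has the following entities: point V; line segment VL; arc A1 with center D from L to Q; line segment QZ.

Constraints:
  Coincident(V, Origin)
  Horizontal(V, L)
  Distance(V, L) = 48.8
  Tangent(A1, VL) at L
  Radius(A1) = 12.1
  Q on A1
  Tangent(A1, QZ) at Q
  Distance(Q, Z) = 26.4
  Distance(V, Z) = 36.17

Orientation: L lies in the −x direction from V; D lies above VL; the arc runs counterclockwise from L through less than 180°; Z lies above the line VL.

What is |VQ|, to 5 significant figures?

39.157

Checks: |DQ| = 12.10 ✓; ∠(DQ, QZ) = 90.00° ✓; |QZ| = 26.40 ✓; |VZ| = 36.17 ✓.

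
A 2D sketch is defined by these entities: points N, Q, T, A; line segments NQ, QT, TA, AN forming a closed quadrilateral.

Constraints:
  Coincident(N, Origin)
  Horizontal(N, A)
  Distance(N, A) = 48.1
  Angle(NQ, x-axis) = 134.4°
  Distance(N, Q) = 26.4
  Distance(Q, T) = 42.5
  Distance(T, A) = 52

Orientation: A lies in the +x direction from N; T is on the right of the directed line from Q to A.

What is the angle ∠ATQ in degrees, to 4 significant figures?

93.60°

N is at the origin; NA is horizontal with |NA| = 48.1 and A in +x, so A = (48.1, 0). NQ runs at 134.4° with |NQ| = 26.4, so Q = (-18.47, 18.86). T is determined by |QT| = 42.5 and |TA| = 52.0 together: it lies at the intersection of circle(Q, 42.5) and circle(A, 52.0). With |QA| = 69.19, the foot of the radical line on QA is 28.11 from Q and the perpendicular offset is √(42.5² − 28.11²) = 31.88. Taking the right-of-QA solution: T = (-0.1172, -19.47).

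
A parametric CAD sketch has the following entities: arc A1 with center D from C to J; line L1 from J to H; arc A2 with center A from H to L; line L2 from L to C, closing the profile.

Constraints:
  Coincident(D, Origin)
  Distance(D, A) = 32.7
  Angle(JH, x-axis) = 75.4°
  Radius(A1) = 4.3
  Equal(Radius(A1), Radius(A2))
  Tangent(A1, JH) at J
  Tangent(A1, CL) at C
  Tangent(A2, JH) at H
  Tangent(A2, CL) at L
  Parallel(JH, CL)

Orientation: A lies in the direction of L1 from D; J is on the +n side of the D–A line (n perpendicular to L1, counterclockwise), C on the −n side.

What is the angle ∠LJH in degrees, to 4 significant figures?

14.73°

Tangency of A1 to both parallel lines with radius 4.3 puts J and C at D ± 4.3·n: J = (-4.161, 1.084), C = (4.161, -1.084). Equal radii place H and L the same way about A: H = A + 4.3·n = (4.082, 32.73), L = A − 4.3·n = (12.40, 30.56). Then cos ∠LJH = JL·JH / (|JL||JH|), giving 14.73°.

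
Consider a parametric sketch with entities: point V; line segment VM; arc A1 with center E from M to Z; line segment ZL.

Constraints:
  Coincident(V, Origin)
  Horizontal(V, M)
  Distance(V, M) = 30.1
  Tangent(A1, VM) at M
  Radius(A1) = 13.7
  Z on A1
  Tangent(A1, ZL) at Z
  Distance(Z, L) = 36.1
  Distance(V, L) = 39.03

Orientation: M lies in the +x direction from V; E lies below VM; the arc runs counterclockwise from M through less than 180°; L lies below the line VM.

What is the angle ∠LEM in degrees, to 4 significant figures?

131.0°

Checks: |EZ| = 13.70 ✓; ∠(EZ, ZL) = 90.00° ✓; |ZL| = 36.10 ✓; |VL| = 39.03 ✓.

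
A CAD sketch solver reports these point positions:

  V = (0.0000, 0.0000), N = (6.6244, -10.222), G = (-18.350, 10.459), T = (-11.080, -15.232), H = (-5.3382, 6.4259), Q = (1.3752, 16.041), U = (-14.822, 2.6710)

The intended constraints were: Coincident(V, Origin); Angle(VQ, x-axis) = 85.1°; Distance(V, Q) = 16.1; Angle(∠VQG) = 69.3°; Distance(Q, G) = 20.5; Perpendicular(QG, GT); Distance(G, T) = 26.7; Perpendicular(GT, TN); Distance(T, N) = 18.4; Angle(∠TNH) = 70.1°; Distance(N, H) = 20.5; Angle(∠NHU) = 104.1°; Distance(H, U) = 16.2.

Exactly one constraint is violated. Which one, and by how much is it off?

Distance(H, U) = 16.2 — off by 6.00.

V = (0.00, 0.00) ✓; VQ at 85.10° ✓; |VQ| = 16.10 ✓; ∠VQG = 69.30° ✓; |QG| = 20.50 ✓; ∠(QG, GT) = 90.00° ✓; |GT| = 26.70 ✓; ∠(GT, TN) = 90.00° ✓; |TN| = 18.40 ✓; ∠TNH = 70.10° ✓; |NH| = 20.50 ✓; ∠NHU = 104.1° ✓; |HU| = 10.20 ✗.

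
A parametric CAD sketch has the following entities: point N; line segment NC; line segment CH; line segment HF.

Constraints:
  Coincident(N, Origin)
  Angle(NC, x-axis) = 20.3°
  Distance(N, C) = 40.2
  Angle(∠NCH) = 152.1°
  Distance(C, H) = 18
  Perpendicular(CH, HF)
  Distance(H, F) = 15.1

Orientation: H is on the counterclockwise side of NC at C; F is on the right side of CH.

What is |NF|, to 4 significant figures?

63.36

∠NCH = 152.1°, so CH runs at 20.3° + (180° − 152.1°) = 48.20° from the x-axis; with |CH| = 18.0, H = C + 18.0·(cos 48.20°, sin 48.20°) = (49.70, 27.37). CH is perpendicular to HF; with |HF| = 15.1 on the right of CH, F = H + 15.1·(0.7455, -0.6665) = (60.96, 17.30). Then |NF| = |F − N| = 63.36.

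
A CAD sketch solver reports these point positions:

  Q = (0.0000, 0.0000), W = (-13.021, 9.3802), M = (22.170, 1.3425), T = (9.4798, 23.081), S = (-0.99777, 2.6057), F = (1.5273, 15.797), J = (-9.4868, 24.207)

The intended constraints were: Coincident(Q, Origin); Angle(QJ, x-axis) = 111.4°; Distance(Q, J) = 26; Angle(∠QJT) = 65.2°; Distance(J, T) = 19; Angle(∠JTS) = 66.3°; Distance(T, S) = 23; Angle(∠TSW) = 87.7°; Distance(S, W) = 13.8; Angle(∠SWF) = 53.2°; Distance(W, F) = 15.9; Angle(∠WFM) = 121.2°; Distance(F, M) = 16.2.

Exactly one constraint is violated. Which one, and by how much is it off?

Distance(F, M) = 16.2 — off by 9.00.

Q = (0.00, 0.00) ✓; QJ at 111.4° ✓; |QJ| = 26.00 ✓; ∠QJT = 65.20° ✓; |JT| = 19.00 ✓; ∠JTS = 66.30° ✓; |TS| = 23.00 ✓; ∠TSW = 87.70° ✓; |SW| = 13.80 ✓; ∠SWF = 53.20° ✓; |WF| = 15.90 ✓; ∠WFM = 121.2° ✓; |FM| = 25.20 ✗.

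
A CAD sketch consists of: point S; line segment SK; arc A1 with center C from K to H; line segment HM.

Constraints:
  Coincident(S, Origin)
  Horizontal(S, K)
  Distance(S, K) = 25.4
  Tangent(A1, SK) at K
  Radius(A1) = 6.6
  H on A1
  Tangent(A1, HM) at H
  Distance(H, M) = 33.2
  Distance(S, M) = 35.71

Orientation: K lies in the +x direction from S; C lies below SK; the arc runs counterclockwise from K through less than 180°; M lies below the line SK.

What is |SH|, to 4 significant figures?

19.71

S is at the origin; SK is horizontal with |SK| = 25.4 and K on the +x side, so K = (25.40, 0.000). Tangency of A1 to SK means the radius CK is perpendicular to SK, so C = K + (0, -6.6) = (25.40, -6.600). Since CH ⟂ HM (tangency), |CM| = √(6.6² + 33.2²) = 33.85 regardless of where H sits on A1. So M lies on both circle(S, 35.71) and circle(C, 33.85); the below-SK intersection is M = (7.006, -35.02). H is the foot of the tangent from M: H = (19.27, -4.163).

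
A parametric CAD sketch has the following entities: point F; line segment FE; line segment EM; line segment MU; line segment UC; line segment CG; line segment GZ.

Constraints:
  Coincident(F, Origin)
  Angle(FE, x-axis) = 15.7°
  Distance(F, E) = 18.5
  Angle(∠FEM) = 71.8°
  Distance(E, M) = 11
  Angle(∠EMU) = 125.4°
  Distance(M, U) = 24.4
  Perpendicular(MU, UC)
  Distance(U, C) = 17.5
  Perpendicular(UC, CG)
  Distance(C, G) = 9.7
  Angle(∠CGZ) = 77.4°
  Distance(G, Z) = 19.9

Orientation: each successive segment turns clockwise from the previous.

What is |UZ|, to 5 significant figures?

5.6928

F is at the origin; FE runs at 15.7° with length 18.5, so E = (17.810, 5.0061). ∠FEM = 71.8° gives EM at -92.500° from the x-axis; with |EM| = 11.0, M = (17.330, -5.9834). ∠EMU = 125.4° gives MU at -147.10° from the x-axis; with |MU| = 24.4, U = (-3.1567, -19.237). MU ⟂ UC, so UC runs at 122.90°; with |UC| = 17.5, C = (-12.662, -4.5435). UC ⟂ CG, so CG runs at 32.900°; with |CG| = 9.7, G = (-4.5180, 0.72526). ∠CGZ = 77.4° gives GZ at -69.700° from the x-axis; with |GZ| = 19.9, Z = (2.3860, -17.939). Then |UZ| = |Z − U| = 5.6928.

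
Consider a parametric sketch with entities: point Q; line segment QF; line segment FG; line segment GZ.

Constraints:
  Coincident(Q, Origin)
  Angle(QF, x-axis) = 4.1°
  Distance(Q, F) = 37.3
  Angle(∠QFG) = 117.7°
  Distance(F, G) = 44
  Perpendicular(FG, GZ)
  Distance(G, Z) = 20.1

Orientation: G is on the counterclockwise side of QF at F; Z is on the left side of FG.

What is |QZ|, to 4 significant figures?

62.69

Q is at the origin; QF runs at 4.1° with length 37.3, so F = 37.3·(cos 4.1°, sin 4.1°) = (37.20, 2.667). ∠QFG = 117.7°, so FG runs at 4.1° + (180° − 117.7°) = 66.40° from the x-axis; with |FG| = 44.0, G = F + 44.0·(cos 66.40°, sin 66.40°) = (54.82, 42.99). FG is perpendicular to GZ; with |GZ| = 20.1 on the left of FG, Z = G + 20.1·(-0.9164, 0.4003) = (36.40, 51.03). Then |QZ| = |Z − Q| = 62.69.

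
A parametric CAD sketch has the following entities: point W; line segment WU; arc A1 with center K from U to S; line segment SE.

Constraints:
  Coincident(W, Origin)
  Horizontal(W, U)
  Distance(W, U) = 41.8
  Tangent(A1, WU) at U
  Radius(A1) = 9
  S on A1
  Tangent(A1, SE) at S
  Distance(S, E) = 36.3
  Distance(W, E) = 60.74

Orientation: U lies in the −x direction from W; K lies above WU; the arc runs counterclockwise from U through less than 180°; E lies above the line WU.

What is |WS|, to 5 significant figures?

34.595

Checks: |KS| = 9.000 ✓; ∠(KS, SE) = 90.00° ✓; |SE| = 36.30 ✓; |WE| = 60.74 ✓.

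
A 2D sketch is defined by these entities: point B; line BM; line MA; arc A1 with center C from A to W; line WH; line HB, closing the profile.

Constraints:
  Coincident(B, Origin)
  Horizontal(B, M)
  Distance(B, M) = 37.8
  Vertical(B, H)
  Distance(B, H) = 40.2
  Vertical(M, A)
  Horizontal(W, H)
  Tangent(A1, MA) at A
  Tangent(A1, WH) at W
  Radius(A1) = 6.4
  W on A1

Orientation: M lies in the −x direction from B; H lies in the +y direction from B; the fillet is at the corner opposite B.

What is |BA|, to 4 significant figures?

50.71

B is at the origin; B and M share the same y with |BM| = 37.8 and M on the −x side, so M = (-37.80, 0.000). B and H share the same x with |BH| = 40.2 and H on the +y side, so H = (0.000, 40.20). The virtual corner opposite B is at (-37.80, 40.20). The tangent condition forces CA to be normal to MA and tangency of A1 to WH means the radius CW is perpendicular to WH, with radius 6.4, so the center C sits 6.4 in from both sides at C = (-31.40, 33.80). That places the tangent points at A = (-37.80, 33.80) on MA and W = (-31.40, 40.20) on WH. Then |BA| = |A − B| = 50.71.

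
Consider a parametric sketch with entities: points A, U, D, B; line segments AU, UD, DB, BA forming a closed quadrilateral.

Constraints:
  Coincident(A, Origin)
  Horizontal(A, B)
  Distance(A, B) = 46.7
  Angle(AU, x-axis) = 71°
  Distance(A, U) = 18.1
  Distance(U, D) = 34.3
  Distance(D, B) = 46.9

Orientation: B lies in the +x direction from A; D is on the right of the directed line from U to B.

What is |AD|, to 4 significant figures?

17.33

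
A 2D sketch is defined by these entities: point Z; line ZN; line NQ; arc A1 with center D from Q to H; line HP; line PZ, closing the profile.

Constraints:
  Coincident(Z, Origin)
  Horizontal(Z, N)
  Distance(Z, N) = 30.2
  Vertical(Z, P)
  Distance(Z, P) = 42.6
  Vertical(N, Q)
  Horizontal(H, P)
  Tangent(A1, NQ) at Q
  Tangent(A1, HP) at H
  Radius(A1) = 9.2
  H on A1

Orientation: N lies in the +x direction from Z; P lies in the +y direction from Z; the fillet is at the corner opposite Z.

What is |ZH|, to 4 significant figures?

47.49

Z is at the origin; ZN is horizontal with |ZN| = 30.2 and N on the +x side, so N = (30.20, 0.000). ZP is vertical with |ZP| = 42.6 and P on the +y side, so P = (0.000, 42.60). The virtual corner opposite Z is at (30.20, 42.60). Tangency of A1 to NQ means the radius DQ is perpendicular to NQ and A1 meets HP tangentially, so DH is at right angles to HP, with radius 9.2, so the center D sits 9.2 in from both sides at D = (21.00, 33.40). That places the tangent points at Q = (30.20, 33.40) on NQ and H = (21.00, 42.60) on HP. Then |ZH| = |H − Z| = 47.49.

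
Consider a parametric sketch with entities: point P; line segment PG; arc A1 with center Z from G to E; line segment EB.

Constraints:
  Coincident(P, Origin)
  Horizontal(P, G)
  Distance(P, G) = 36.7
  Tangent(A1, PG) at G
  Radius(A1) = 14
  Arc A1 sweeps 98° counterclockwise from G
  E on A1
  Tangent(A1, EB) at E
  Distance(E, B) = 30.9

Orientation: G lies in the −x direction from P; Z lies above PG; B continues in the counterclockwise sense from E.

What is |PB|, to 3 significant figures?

53.9

On A1, G sits at bearing -90° from Z; a 98° counterclockwise sweep puts E at bearing 8°, so E = Z + 14.0·(cos 8°, sin 8°) = (-22.8, 15.9). A1 meets EB tangentially, so ZE is at right angles to EB, so EB runs along (−sin 8°, cos 8°); with |EB| = 30.9, B = (-27.1, 46.5). Then |PB| = |B − P| = 53.9.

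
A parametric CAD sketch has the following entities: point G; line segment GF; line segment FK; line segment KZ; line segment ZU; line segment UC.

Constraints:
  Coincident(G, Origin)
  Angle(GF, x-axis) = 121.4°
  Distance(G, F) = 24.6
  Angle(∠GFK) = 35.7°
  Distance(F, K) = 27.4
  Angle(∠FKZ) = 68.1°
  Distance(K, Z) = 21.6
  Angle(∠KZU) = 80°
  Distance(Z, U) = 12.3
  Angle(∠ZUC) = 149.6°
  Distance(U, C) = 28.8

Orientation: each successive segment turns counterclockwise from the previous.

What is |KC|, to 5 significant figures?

34.055

G is at the origin; GF runs at 121.4° with length 24.6, so F = (-12.817, 20.997). ∠GFK = 35.7° gives FK at -94.300° from the x-axis; with |FK| = 27.4, K = (-14.871, -6.3255). ∠FKZ = 68.1° gives KZ at 17.600° from the x-axis; with |KZ| = 21.6, Z = (5.7177, 0.20567). ∠KZU = 80.0° gives ZU at 117.60° from the x-axis; with |ZU| = 12.3, U = (0.019123, 11.106). ∠ZUC = 149.6° gives UC at 148.00° from the x-axis; with |UC| = 28.8, C = (-24.405, 26.368). Then |KC| = |C − K| = 34.055.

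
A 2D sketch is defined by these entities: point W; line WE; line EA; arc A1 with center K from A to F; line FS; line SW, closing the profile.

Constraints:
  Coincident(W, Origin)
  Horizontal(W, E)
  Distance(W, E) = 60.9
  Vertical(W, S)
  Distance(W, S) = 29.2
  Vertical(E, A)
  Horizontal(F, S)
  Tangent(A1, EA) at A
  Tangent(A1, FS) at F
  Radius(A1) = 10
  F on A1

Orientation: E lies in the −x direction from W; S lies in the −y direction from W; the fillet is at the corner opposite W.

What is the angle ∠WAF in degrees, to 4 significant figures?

62.50°

W is at the origin; WE is horizontal with |WE| = 60.9 and E on the −x side, so E = (-60.90, 0.000). WS is vertical with |WS| = 29.2 and S on the −y side, so S = (0.000, -29.20). The virtual corner opposite W is at (-60.90, -29.20). Since A1 is tangent to EA there, KA ⟂ EA and since A1 is tangent to FS there, KF ⟂ FS, with radius 10.0, so the center K sits 10.0 in from both sides at K = (-50.90, -19.20). That places the tangent points at A = (-60.90, -19.20) on EA and F = (-50.90, -29.20) on FS. Then cos ∠WAF = AW·AF / (|AW||AF|), giving 62.50°.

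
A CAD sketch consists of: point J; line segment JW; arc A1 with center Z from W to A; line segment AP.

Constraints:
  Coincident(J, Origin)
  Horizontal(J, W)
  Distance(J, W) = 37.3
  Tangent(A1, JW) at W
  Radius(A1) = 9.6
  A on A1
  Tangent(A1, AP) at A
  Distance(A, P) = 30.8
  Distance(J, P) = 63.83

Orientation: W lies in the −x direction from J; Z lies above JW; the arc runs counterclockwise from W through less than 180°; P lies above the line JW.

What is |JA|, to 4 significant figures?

34.07

Checks: ∠(ZW, WJ) = 90.00° ✓; |ZW| = 9.600 ✓; |ZA| = 9.600 ✓; ∠(ZA, AP) = 90.00° ✓; |AP| = 30.80 ✓; |JP| = 63.83 ✓.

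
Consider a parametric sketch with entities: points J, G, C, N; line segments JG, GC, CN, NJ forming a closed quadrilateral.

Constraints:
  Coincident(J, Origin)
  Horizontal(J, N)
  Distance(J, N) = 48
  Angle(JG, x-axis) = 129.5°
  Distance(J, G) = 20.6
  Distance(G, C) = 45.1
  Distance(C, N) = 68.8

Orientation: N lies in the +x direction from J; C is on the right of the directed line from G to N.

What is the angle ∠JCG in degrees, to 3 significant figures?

24.6°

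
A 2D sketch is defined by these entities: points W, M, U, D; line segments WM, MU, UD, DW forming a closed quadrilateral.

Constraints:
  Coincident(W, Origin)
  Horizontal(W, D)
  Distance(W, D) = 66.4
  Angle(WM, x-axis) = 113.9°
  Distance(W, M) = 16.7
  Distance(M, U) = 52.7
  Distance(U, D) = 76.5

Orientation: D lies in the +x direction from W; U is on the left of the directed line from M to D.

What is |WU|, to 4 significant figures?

63.91

Checks: |MU| = 52.70 ✓; |UD| = 76.50 ✓.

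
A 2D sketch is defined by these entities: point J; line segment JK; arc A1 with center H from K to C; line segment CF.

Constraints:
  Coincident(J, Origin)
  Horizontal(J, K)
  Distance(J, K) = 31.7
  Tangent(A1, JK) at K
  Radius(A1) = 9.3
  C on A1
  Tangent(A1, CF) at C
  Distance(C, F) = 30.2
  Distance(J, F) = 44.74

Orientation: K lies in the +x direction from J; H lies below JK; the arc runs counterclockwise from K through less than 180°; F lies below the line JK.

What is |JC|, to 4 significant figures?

24.16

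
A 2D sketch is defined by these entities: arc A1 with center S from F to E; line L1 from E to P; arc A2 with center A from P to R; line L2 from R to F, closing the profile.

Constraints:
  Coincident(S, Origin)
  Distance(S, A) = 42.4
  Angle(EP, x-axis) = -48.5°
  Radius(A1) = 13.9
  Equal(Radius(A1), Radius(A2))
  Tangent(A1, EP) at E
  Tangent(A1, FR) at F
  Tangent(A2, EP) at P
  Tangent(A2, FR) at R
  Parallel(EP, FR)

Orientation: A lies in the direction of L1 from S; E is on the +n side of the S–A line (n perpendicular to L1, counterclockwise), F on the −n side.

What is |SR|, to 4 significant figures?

44.62

Tangency of A1 to both parallel lines with radius 13.9 puts E and F at S ± 13.9·n: E = (10.41, 9.210), F = (-10.41, -9.210). Equal radii place P and R the same way about A: P = A + 13.9·n = (38.51, -22.55), R = A − 13.9·n = (17.68, -40.97). Then |SR| = |R − S| = 44.62.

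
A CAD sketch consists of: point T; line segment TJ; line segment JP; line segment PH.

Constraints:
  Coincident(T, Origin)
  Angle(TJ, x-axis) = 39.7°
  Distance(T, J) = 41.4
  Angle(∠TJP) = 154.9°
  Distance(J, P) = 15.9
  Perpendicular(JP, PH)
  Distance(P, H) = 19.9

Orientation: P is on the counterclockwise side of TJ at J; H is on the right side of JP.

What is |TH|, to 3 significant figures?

65.2

T is at the origin; TJ runs at 39.7° with length 41.4, so J = 41.4·(cos 39.7°, sin 39.7°) = (31.9, 26.4). ∠TJP = 154.9°, so JP runs at 39.7° + (180° − 154.9°) = 64.8° from the x-axis; with |JP| = 15.9, P = J + 15.9·(cos 64.8°, sin 64.8°) = (38.6, 40.8). The perpendicularity gives PH at right angles to JP; with |PH| = 19.9 on the right of JP, H = P + 19.9·(0.905, -0.426) = (56.6, 32.4). Then |TH| = |H − T| = 65.2.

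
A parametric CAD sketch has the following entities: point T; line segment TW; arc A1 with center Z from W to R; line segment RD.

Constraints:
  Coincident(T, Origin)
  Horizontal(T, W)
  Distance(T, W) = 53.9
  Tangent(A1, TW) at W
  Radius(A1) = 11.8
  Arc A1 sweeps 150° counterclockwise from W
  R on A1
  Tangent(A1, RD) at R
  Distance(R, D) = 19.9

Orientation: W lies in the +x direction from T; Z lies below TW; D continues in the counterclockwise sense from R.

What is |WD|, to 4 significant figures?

33.92

T is at the origin; TW is horizontal with |TW| = 53.9 and W on the +x side, so W = (53.90, 0.000). Tangency of A1 to TW means the radius ZW is perpendicular to TW, so Z = W + (0, -11.8) = (53.90, -11.80). On A1, W sits at bearing 90° from Z; a 150° counterclockwise sweep puts R at bearing 240°, so R = Z + 11.8·(cos 240°, sin 240°) = (48.00, -22.02). The tangent condition forces ZR to be normal to RD, so RD runs along (−sin 240°, cos 240°); with |RD| = 19.9, D = (65.23, -31.97). Then |WD| = |D − W| = 33.92.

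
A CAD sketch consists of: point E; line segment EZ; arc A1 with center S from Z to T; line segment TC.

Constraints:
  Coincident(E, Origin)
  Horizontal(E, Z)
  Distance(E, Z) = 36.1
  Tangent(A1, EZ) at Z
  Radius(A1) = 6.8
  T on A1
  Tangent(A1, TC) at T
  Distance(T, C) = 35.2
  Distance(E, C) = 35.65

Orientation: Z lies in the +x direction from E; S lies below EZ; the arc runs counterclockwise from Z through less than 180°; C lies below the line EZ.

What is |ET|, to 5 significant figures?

30.446

Checks: E = (0.00, 0.00) ✓; ∠(SZ, ZE) = 90.00° ✓; |ST| = 6.800 ✓; ∠(ST, TC) = 90.00° ✓; |TC| = 35.20 ✓; |EC| = 35.65 ✓.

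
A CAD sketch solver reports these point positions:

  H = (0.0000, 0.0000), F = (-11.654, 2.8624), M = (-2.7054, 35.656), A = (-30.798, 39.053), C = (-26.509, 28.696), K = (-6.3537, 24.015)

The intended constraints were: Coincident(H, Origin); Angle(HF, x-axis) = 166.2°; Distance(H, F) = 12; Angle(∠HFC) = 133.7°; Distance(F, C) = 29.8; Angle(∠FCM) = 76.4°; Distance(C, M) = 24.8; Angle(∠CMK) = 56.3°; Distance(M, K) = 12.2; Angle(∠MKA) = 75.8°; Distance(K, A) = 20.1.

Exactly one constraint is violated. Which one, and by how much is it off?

Distance(K, A) = 20.1 — off by 8.60.

H = (0.00, 0.00) ✓; HF at 166.2° ✓; |HF| = 12.00 ✓; ∠HFC = 133.7° ✓; |FC| = 29.80 ✓; ∠FCM = 76.40° ✓; |CM| = 24.80 ✓; ∠CMK = 56.30° ✓; |MK| = 12.20 ✓; ∠MKA = 75.80° ✓; |KA| = 28.70 ✗.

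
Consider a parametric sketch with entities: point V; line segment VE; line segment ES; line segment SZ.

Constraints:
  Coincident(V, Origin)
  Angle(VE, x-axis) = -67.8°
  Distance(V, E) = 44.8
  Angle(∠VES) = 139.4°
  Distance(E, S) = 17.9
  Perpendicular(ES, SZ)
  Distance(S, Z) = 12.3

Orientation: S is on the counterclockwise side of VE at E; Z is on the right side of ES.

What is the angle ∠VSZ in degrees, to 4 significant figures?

119.3°

V is at the origin; VE runs at -67.8° with length 44.8, so E = 44.8·(cos -67.8°, sin -67.8°) = (16.93, -41.48). ∠VES = 139.4°, so ES runs at -67.8° + (180° − 139.4°) = -27.20° from the x-axis; with |ES| = 17.9, S = E + 17.9·(cos -27.20°, sin -27.20°) = (32.85, -49.66). ES is perpendicular to SZ; with |SZ| = 12.3 on the right of ES, Z = S + 12.3·(-0.4571, -0.8894) = (27.23, -60.60). Then cos ∠VSZ = SV·SZ / (|SV||SZ|), giving 119.3°.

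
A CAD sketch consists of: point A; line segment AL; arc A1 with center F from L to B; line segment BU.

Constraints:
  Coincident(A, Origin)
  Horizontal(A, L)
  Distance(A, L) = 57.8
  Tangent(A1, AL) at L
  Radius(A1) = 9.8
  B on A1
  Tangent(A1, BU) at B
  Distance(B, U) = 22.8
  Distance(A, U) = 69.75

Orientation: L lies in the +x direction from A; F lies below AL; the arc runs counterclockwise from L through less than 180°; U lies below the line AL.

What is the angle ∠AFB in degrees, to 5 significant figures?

39.469°

A is at the origin; A and L share the same y with |AL| = 57.8 and L on the +x side, so L = (57.800, 0.0000). Since A1 is tangent to AL there, FL ⟂ AL, so F = L + (0, -9.8) = (57.800, -9.8000). Since FB ⟂ BU (tangency), |FU| = √(9.8² + 22.8²) = 24.817 regardless of where B sits on A1. So U lies on both circle(A, 69.75) and circle(F, 24.817); the below-AL intersection is U = (60.647, -34.453). B is the foot of the tangent from U: B = (49.300, -14.677).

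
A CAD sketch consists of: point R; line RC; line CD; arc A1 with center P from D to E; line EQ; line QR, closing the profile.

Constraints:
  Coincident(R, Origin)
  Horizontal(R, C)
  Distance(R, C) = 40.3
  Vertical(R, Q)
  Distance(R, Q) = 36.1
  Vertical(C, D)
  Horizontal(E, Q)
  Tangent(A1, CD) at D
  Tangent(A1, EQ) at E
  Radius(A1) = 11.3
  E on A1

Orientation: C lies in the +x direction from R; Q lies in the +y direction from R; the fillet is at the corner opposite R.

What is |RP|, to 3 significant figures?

38.2

R is at the origin; R and C share the same y with |RC| = 40.3 and C on the +x side, so C = (40.3, 0.00). RQ is vertical with |RQ| = 36.1 and Q on the +y side, so Q = (0.00, 36.1). The virtual corner opposite R is at (40.3, 36.1). Tangency of A1 to CD means the radius PD is perpendicular to CD and A1 meets EQ tangentially, so PE is at right angles to EQ, with radius 11.3, so the center P sits 11.3 in from both sides at P = (29.0, 24.8). Then |RP| = |P − R| = 38.2.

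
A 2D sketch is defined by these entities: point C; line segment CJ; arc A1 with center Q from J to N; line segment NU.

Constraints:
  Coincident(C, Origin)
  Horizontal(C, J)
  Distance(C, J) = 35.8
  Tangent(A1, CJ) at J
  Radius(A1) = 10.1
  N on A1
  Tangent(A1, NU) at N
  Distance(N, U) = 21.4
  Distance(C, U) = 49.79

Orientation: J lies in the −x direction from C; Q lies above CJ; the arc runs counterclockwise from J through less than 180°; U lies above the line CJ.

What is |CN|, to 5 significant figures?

30.592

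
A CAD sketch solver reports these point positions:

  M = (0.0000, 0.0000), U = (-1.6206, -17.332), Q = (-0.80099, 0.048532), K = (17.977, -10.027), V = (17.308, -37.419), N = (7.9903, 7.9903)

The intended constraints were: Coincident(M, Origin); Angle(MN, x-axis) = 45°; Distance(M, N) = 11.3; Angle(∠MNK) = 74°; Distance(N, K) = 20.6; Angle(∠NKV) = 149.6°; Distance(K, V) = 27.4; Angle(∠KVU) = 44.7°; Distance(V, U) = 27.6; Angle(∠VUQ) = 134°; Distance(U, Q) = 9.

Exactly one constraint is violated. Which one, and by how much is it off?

Distance(U, Q) = 9 — off by 8.40.

M = (0.00, 0.00) ✓; MN at 45.00° ✓; |MN| = 11.30 ✓; ∠MNK = 74.00° ✓; |NK| = 20.60 ✓; ∠NKV = 149.6° ✓; |KV| = 27.40 ✓; ∠KVU = 44.70° ✓; |VU| = 27.60 ✓; ∠VUQ = 134.0° ✓; |UQ| = 17.40 ✗.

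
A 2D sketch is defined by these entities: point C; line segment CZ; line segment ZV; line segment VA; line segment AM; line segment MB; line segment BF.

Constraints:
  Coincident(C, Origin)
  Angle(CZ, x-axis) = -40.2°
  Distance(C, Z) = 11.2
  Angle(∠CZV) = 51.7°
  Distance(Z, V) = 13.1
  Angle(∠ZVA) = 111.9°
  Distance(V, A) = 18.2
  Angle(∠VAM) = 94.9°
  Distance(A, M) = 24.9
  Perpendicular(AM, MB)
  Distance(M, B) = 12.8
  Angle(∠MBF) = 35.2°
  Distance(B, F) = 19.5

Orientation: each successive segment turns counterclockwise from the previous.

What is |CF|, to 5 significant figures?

17.191

C is at the origin; CZ runs at -40.2° with length 11.2, so Z = (8.5545, -7.2291). ∠CZV = 51.7° gives ZV at 88.100° from the x-axis; with |ZV| = 13.1, V = (8.9888, 5.8637). ∠ZVA = 111.9° gives VA at 156.20° from the x-axis; with |VA| = 18.2, A = (-7.6634, 13.208). ∠VAM = 94.9° gives AM at -118.70° from the x-axis; with |AM| = 24.9, M = (-19.621, -8.6327). The perpendicularity gives MB at right angles to AM, so MB runs at -28.700°; with |MB| = 12.8, B = (-8.3935, -14.780). ∠MBF = 35.2° gives BF at 116.10° from the x-axis; with |BF| = 19.5, F = (-16.972, 2.7319). Then |CF| = |F − C| = 17.191.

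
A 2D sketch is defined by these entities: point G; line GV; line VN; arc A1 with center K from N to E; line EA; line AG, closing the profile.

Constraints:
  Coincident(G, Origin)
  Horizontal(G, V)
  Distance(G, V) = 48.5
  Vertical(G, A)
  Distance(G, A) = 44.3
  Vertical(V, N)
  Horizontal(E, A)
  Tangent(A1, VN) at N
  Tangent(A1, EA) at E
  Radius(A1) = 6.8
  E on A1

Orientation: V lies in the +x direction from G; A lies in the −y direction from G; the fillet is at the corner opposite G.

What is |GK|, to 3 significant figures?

56.1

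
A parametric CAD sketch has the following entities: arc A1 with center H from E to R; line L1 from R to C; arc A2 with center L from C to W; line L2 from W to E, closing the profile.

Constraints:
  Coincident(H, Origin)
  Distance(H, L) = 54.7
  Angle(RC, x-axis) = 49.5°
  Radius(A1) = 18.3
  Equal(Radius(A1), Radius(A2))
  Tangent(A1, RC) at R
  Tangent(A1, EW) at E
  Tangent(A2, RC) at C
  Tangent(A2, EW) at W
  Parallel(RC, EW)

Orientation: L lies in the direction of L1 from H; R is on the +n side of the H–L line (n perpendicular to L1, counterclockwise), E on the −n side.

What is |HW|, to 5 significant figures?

57.680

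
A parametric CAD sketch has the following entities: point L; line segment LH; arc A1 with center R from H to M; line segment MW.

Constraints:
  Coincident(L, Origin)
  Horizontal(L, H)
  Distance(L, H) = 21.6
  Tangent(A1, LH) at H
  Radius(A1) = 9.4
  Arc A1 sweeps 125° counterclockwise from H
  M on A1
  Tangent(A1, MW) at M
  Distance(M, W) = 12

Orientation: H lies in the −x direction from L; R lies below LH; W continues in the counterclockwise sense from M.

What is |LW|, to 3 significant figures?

33.3

L is at the origin; L and H share the same y with |LH| = 21.6 and H on the −x side, so H = (-21.6, 0.00). Tangency of A1 to LH means the radius RH is perpendicular to LH, so R = H + (0, -9.4) = (-21.6, -9.40). On A1, H sits at bearing 90° from R; a 125° counterclockwise sweep puts M at bearing 215°, so M = R + 9.4·(cos 215°, sin 215°) = (-29.3, -14.8). A1 meets MW tangentially, so RM is at right angles to MW, so MW runs along (−sin 215°, cos 215°); with |MW| = 12.0, W = (-22.4, -24.6). Then |LW| = |W − L| = 33.3.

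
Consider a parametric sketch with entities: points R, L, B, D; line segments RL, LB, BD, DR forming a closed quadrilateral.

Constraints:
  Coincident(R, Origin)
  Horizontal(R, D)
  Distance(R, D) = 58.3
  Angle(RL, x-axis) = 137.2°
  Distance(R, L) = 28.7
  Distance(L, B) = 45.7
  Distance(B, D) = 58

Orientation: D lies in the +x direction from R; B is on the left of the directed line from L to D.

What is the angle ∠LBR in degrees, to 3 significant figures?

36.4°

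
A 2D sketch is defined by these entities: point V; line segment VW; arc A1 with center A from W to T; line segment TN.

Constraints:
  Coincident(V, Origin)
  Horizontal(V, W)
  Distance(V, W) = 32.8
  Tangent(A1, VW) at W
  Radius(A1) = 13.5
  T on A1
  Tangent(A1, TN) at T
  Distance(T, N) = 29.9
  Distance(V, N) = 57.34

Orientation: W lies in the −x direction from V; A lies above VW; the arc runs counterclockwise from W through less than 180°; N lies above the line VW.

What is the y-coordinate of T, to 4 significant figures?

19.44

Checks: ∠(AW, WV) = 90.00° ✓; |AT| = 13.50 ✓; ∠(AT, TN) = 90.00° ✓; |TN| = 29.90 ✓; |VN| = 57.34 ✓.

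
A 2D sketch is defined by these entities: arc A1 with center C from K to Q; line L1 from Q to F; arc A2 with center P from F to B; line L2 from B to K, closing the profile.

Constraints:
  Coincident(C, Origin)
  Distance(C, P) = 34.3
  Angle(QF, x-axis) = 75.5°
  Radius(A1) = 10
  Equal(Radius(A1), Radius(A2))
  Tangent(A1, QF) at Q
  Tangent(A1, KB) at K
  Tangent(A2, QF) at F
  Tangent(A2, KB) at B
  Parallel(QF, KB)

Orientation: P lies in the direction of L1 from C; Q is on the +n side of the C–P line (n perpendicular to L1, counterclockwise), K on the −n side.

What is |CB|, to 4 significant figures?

35.73

The slot axis is L1's direction at 75.5°, so u = (cos 75.5°, sin 75.5°) = (0.2504, 0.9681) and n = (−sin 75.5°, cos 75.5°) = (-0.9681, 0.2504). C is at the origin and P lies 34.3 along u from C, so P = 34.3·u = (8.588, 33.21). Tangency of A1 to both parallel lines with radius 10.0 puts Q and K at C ± 10.0·n: Q = (-9.681, 2.504), K = (9.681, -2.504). Equal radii place F and B the same way about P: F = P + 10.0·n = (-1.093, 35.71), B = P − 10.0·n = (18.27, 30.70). Then |CB| = |B − C| = 35.73.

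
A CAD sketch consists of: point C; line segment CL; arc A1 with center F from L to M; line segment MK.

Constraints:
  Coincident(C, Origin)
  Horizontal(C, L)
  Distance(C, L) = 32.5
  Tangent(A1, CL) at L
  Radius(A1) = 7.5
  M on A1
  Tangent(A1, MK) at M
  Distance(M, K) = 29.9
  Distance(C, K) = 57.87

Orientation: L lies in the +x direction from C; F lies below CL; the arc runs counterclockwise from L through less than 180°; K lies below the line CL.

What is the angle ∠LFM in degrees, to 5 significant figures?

129.80°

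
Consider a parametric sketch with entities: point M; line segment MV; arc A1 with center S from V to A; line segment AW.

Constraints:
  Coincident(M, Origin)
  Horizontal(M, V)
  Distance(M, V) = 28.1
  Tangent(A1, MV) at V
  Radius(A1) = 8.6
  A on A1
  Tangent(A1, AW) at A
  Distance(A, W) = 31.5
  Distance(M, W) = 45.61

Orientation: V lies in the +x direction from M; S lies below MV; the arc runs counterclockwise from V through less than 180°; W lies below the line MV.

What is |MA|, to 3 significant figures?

21.5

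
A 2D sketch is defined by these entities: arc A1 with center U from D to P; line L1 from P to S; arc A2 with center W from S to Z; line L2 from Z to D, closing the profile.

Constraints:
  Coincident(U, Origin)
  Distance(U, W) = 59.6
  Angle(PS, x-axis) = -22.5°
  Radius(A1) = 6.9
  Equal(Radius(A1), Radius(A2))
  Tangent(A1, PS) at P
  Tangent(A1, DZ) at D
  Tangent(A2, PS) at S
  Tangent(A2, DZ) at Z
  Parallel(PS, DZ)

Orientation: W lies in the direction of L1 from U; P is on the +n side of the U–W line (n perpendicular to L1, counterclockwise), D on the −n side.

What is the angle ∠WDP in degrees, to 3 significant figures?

83.4°

The slot axis is L1's direction at -22.5°, so u = (cos -22.5°, sin -22.5°) = (0.924, -0.383) and n = (−sin -22.5°, cos -22.5°) = (0.383, 0.924). U is at the origin and W lies 59.6 along u from U, so W = 59.6·u = (55.1, -22.8). Tangency of A1 to both parallel lines with radius 6.9 puts P and D at U ± 6.9·n: P = (2.64, 6.37), D = (-2.64, -6.37). Then cos ∠WDP = DW·DP / (|DW||DP|), giving 83.4°.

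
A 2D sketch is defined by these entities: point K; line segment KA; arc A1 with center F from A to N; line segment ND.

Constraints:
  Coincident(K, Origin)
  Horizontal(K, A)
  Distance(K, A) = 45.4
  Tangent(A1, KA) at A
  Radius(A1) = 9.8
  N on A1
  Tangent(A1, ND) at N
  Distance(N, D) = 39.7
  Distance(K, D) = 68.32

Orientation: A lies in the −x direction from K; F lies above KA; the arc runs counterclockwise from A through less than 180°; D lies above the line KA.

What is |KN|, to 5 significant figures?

37.939

K is at the origin; KA is horizontal with |KA| = 45.4 and A on the −x side, so A = (-45.400, 0.0000). Tangency of A1 to KA means the radius FA is perpendicular to KA, so F = A + (0, 9.8) = (-45.400, 9.8000). Since FN ⟂ ND (tangency), |FD| = √(9.8² + 39.7²) = 40.892 regardless of where N sits on A1. So D lies on both circle(K, 68.32) and circle(F, 40.892); the above-KA intersection is D = (-45.806, 50.690). N is the foot of the tangent from D: N = (-35.909, 12.243).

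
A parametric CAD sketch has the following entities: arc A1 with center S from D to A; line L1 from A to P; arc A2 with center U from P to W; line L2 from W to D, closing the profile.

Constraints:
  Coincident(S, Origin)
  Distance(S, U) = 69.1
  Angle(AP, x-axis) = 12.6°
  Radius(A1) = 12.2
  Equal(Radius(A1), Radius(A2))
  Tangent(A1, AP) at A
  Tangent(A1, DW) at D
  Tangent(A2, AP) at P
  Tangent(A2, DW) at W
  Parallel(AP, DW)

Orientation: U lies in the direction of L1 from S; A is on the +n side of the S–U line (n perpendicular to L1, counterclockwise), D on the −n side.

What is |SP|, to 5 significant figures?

70.169

The slot axis is L1's direction at 12.6°, so u = (cos 12.6°, sin 12.6°) = (0.97592, 0.21814) and n = (−sin 12.6°, cos 12.6°) = (-0.21814, 0.97592). S is at the origin and U lies 69.1 along u from S, so U = 69.1·u = (67.436, 15.074). Tangency of A1 to both parallel lines with radius 12.2 puts A and D at S ± 12.2·n: A = (-2.6613, 11.906), D = (2.6613, -11.906). Equal radii place P and W the same way about U: P = U + 12.2·n = (64.775, 26.980), W = U − 12.2·n = (70.097, 3.1675). Then |SP| = |P − S| = 70.169.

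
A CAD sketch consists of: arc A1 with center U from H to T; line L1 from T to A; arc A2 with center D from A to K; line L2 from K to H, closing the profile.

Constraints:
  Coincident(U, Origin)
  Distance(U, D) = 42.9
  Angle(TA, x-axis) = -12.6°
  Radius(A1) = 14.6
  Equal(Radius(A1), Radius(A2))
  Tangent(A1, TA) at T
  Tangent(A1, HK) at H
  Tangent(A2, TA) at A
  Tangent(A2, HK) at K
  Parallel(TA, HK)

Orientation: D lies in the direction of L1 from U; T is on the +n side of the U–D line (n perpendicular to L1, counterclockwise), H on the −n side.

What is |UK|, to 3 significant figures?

45.3

Tangency of A1 to both parallel lines with radius 14.6 puts T and H at U ± 14.6·n: T = (3.18, 14.2), H = (-3.18, -14.2). Equal radii place A and K the same way about D: A = D + 14.6·n = (45.1, 4.89), K = D − 14.6·n = (38.7, -23.6). Then |UK| = |K − U| = 45.3.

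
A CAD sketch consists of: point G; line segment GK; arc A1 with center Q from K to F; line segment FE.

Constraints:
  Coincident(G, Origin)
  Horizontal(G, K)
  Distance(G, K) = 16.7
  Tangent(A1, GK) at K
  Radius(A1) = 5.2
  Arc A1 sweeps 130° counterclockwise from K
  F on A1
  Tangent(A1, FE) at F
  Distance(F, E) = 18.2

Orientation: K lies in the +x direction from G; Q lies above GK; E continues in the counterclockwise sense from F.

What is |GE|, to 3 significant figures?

24.2

On A1, K sits at bearing -90° from Q; a 130° counterclockwise sweep puts F at bearing 40°, so F = Q + 5.2·(cos 40°, sin 40°) = (20.7, 8.54). Since A1 is tangent to FE there, QF ⟂ FE, so FE runs along (−sin 40°, cos 40°); with |FE| = 18.2, E = (8.98, 22.5). Then |GE| = |E − G| = 24.2.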